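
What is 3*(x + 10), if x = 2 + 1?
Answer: 39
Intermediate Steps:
x = 3
3*(x + 10) = 3*(3 + 10) = 3*13 = 39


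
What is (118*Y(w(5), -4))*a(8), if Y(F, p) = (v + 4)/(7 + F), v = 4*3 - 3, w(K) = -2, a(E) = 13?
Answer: 19942/5 ≈ 3988.4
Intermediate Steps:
v = 9 (v = 12 - 3 = 9)
Y(F, p) = 13/(7 + F) (Y(F, p) = (9 + 4)/(7 + F) = 13/(7 + F))
(118*Y(w(5), -4))*a(8) = (118*(13/(7 - 2)))*13 = (118*(13/5))*13 = (1534/5)*13 = 19942/5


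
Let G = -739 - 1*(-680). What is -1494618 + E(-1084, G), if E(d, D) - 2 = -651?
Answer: -1495267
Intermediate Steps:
G = -59 (G = -739 + 680 = -59)
E(d, D) = -649 (E(d, D) = 2 - 651 = -649)
-1494618 + E(-1084, G) = -1494618 - 649 = -1495267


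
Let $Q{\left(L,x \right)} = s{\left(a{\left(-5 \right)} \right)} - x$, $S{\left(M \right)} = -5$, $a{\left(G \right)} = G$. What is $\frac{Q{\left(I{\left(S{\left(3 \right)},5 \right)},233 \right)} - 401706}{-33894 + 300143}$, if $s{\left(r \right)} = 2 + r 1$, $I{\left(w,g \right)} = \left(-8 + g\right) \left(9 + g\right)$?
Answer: $- \frac{401942}{266249} \approx -1.5096$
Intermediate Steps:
$s{\left(r \right)} = 2 + r$
$Q{\left(L,x \right)} = -3 - x$ ($Q{\left(L,x \right)} = \left(2 - 5\right) - x = -3 - x$)
$\frac{Q{\left(I{\left(S{\left(3 \right)},5 \right)},233 \right)} - 401706}{-33894 + 300143} = \frac{\left(-3 - 233\right) - 401706}{-33894 + 300143} = \frac{\left(-3 - 233\right) - 401706}{266249} = \left(-236 - 401706\right) \frac{1}{266249} = \left(-401942\right) \frac{1}{266249} = - \frac{401942}{266249}$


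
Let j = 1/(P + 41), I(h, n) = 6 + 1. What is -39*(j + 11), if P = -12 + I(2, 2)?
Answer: -5161/12 ≈ -430.08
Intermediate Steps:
I(h, n) = 7
P = -5 (P = -12 + 7 = -5)
j = 1/36 (j = 1/(-5 + 41) = 1/36 ≈ 0.027778)
-39*(j + 11) = -39*(1/36 + 11) = -39*397/36 = -5161/12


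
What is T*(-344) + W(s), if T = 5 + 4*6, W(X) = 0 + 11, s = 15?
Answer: -9965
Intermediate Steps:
W(X) = 11
T = 29 (T = 5 + 24 = 29)
T*(-344) + W(s) = 29*(-344) + 11 = -9976 + 11 = -9965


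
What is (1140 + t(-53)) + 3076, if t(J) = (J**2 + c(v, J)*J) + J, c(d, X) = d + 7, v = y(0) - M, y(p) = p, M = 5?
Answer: 6866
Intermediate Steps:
v = -5 (v = 0 - 1*5 = 0 - 5 = -5)
c(d, X) = 7 + d
t(J) = J**2 + 3*J (t(J) = (J**2 + (7 - 5)*J) + J = (J**2 + 2*J) + J = J**2 + 3*J)
(1140 + t(-53)) + 3076 = (1140 - 53*(3 - 53)) + 3076 = (1140 - 53*(-50)) + 3076 = (1140 + 2650) + 3076 = 3790 + 3076 = 6866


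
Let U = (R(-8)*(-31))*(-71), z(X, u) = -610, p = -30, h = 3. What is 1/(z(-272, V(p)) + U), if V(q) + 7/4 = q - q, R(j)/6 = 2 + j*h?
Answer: -1/291142 ≈ -3.4348e-6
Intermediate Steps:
R(j) = 12 + 18*j (R(j) = 6*(2 + j*3) = 6*(2 + 3*j) = 12 + 18*j)
V(q) = -7/4 (V(q) = -7/4 + (q - q) = -7/4 + 0 = -7/4)
U = -290532 (U = ((12 + 18*(-8))*(-31))*(-71) = ((12 - 144)*(-31))*(-71) = -132*(-31)*(-71) = 4092*(-71) = -290532)
1/(z(-272, V(p)) + U) = 1/(-610 - 290532) = 1/(-291142) = -1/291142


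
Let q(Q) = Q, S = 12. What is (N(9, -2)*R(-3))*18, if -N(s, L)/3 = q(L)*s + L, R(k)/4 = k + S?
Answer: 38880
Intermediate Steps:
R(k) = 48 + 4*k (R(k) = 4*(k + 12) = 4*(12 + k) = 48 + 4*k)
N(s, L) = -3*L - 3*L*s (N(s, L) = -3*(L*s + L) = -3*(L + L*s) = -3*L - 3*L*s)
(N(9, -2)*R(-3))*18 = ((3*(-2)*(-1 - 1*9))*(48 + 4*(-3)))*18 = ((3*(-2)*(-1 - 9))*(48 - 12))*18 = ((3*(-2)*(-10))*36)*18 = (60*36)*18 = 2160*18 = 38880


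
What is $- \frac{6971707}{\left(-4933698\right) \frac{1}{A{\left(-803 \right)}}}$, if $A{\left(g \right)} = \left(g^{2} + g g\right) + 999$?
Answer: $\frac{8997803573219}{4933698} \approx 1.8237 \cdot 10^{6}$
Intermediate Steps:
$A{\left(g \right)} = 999 + 2 g^{2}$ ($A{\left(g \right)} = \left(g^{2} + g^{2}\right) + 999 = 2 g^{2} + 999 = 999 + 2 g^{2}$)
$- \frac{6971707}{\left(-4933698\right) \frac{1}{A{\left(-803 \right)}}} = - \frac{6971707}{\left(-4933698\right) \frac{1}{999 + 2 \left(-803\right)^{2}}} = - \frac{6971707}{\left(-4933698\right) \frac{1}{999 + 2 \cdot 644809}} = - \frac{6971707}{\left(-4933698\right) \frac{1}{999 + 1289618}} = - \frac{6971707}{\left(-4933698\right) \frac{1}{1290617}} = - \frac{6971707}{- \frac{4933698}{1290617}} = \left(-6971707\right) \left(- \frac{1290617}{4933698}\right) = \frac{8997803573219}{4933698}$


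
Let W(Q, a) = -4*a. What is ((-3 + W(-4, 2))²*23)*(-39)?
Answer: -108537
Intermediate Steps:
((-3 + W(-4, 2))²*23)*(-39) = ((-3 - 4*2)²*23)*(-39) = ((-3 - 8)²*23)*(-39) = ((-11)²*23)*(-39) = (121*23)*(-39) = 2783*(-39) = -108537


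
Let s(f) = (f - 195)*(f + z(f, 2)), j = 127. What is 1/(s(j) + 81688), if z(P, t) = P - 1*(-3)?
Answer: 1/64212 ≈ 1.5573e-5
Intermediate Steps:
z(P, t) = 3 + P (z(P, t) = P + 3 = 3 + P)
s(f) = (-195 + f)*(3 + 2*f) (s(f) = (f - 195)*(f + (3 + f)) = (-195 + f)*(3 + 2*f))
1/(s(j) + 81688) = 1/((-585 - 387*127 + 2*127²) + 81688) = 1/((-585 - 49149 + 2*16129) + 81688) = 1/((-585 - 49149 + 32258) + 81688) = 1/(-17476 + 81688) = 1/64212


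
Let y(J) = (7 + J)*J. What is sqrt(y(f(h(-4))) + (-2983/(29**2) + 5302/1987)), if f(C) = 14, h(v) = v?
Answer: 3*sqrt(108142576337)/57623 ≈ 17.121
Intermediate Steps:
y(J) = J*(7 + J)
sqrt(y(f(h(-4))) + (-2983/(29**2) + 5302/1987)) = sqrt(14*(7 + 14) + (-2983/(29**2) + 5302/1987)) = sqrt(14*21 + (-2983/841 + 5302*(1/1987))) = sqrt(294 + (-2983*1/841 + 5302/1987)) = sqrt(294 + (-2983/841 + 5302/1987)) = sqrt(294 - 1468239/1671067) = sqrt(489825459/1671067) = 3*sqrt(108142576337)/57623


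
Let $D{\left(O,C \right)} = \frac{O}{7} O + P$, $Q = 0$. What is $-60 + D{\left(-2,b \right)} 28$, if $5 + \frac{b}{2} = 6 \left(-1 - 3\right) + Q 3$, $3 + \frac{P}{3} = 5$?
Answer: $124$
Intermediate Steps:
$P = 6$ ($P = -9 + 3 \cdot 5 = -9 + 15 = 6$)
$b = -58$ ($b = -10 + 2 \left(6 \left(-1 - 3\right) + 0 \cdot 3\right) = -10 + 2 \left(6 \left(-4\right) + 0\right) = -10 + 2 \left(-24 + 0\right) = -10 + 2 \left(-24\right) = -10 - 48 = -58$)
$D{\left(O,C \right)} = 6 + \frac{O^{2}}{7}$ ($D{\left(O,C \right)} = \frac{O}{7} O + 6 = \frac{O^{2}}{7} + 6 = 6 + \frac{O^{2}}{7}$)
$-60 + D{\left(-2,b \right)} 28 = -60 + \left(6 + \frac{\left(-2\right)^{2}}{7}\right) 28 = -60 + \left(6 + \frac{1}{7} \cdot 4\right) 28 = -60 + \left(6 + \frac{4}{7}\right) 28 = -60 + \frac{46}{7} \cdot 28 = -60 + 184 = 124$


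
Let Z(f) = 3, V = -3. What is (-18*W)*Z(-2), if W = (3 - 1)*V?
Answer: 324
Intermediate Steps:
W = -6 (W = (3 - 1)*(-3) = 2*(-3) = -6)
(-18*W)*Z(-2) = -18*(-6)*3 = 108*3 = 324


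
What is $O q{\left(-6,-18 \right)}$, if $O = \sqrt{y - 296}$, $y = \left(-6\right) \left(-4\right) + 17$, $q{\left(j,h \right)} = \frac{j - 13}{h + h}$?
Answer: $\frac{19 i \sqrt{255}}{36} \approx 8.4279 i$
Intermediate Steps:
$q{\left(j,h \right)} = \frac{-13 + j}{2 h}$
$y = 41$ ($y = 24 + 17 = 41$)
$O = i \sqrt{255}$ ($O = \sqrt{41 - 296} = \sqrt{-255} = i \sqrt{255} \approx 15.969 i$)
$O q{\left(-6,-18 \right)} = i \sqrt{255} \frac{-13 - 6}{2 \left(-18\right)} = i \sqrt{255} \cdot \frac{1}{2} \left(- \frac{1}{18}\right) \left(-19\right) = i \sqrt{255} \cdot \frac{19}{36} = \frac{19 i \sqrt{255}}{36}$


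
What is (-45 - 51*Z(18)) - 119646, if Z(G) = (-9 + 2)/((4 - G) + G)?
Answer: -478407/4 ≈ -1.1960e+5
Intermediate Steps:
Z(G) = -7/4
(-45 - 51*Z(18)) - 119646 = (-45 - 51*(-7/4)) - 119646 = (-45 + 357/4) - 119646 = 177/4 - 119646 = -478407/4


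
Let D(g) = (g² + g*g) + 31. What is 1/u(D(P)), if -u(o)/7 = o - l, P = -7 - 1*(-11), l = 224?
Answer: 1/1127 ≈ 0.00088731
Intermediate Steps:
P = 4 (P = -7 + 11 = 4)
D(g) = 31 + 2*g² (D(g) = (g² + g²) + 31 = 2*g² + 31 = 31 + 2*g²)
u(o) = 1568 - 7*o (u(o) = -7*(o - 1*224) = -7*(o - 224) = -7*(-224 + o) = 1568 - 7*o)
1/u(D(P)) = 1/(1568 - 7*(31 + 2*4²)) = 1/(1568 - 7*(31 + 2*16)) = 1/(1568 - 7*(31 + 32)) = 1/(1568 - 7*63) = 1/(1568 - 441) = 1/1127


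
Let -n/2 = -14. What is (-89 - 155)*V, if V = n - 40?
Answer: 2928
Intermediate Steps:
n = 28 (n = -2*(-14) = 28)
V = -12 (V = 28 - 40 = -12)
(-89 - 155)*V = (-89 - 155)*(-12) = -244*(-12) = 2928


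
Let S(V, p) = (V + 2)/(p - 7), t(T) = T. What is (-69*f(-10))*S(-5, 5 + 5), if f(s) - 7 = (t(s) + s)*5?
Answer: -6417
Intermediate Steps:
f(s) = 7 + 10*s (f(s) = 7 + (s + s)*5 = 7 + (2*s)*5 = 7 + 10*s)
S(V, p) = (2 + V)/(-7 + p)
(-69*f(-10))*S(-5, 5 + 5) = (-69*(7 + 10*(-10)))*((2 - 5)/(-7 + (5 + 5))) = (-69*(7 - 100))*(-3/(-7 + 10)) = (-69*(-93))*(-3/3) = 6417*((1/3)*(-3)) = 6417*(-1) = -6417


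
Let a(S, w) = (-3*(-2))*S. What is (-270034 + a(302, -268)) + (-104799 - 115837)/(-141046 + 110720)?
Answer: -4066939868/15163 ≈ -2.6821e+5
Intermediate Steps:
a(S, w) = 6*S
(-270034 + a(302, -268)) + (-104799 - 115837)/(-141046 + 110720) = (-270034 + 6*302) + (-104799 - 115837)/(-141046 + 110720) = (-270034 + 1812) - 220636/(-30326) = -268222 - 220636*(-1/30326) = -268222 + 110318/15163 = -4066939868/15163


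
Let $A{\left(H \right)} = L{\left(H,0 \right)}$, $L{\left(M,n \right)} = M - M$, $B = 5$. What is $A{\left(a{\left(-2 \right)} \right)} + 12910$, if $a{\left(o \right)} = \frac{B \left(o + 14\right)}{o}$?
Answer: $12910$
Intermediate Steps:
$L{\left(M,n \right)} = 0$
$a{\left(o \right)} = \frac{70 + 5 o}{o}$ ($a{\left(o \right)} = \frac{5 \left(o + 14\right)}{o} = \frac{5 \left(14 + o\right)}{o} = \frac{70 + 5 o}{o}$)
$A{\left(H \right)} = 0$
$A{\left(a{\left(-2 \right)} \right)} + 12910 = 0 + 12910 = 12910$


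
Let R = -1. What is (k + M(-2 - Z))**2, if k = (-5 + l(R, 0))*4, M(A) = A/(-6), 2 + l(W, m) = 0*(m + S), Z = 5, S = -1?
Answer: 25921/36 ≈ 720.03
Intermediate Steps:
l(W, m) = -2 (l(W, m) = -2 + 0*(m - 1) = -2 + 0*(-1 + m) = -2 + 0 = -2)
M(A) = -A/6 (M(A) = A*(-1/6) = -A/6)
k = -28 (k = (-5 - 2)*4 = -7*4 = -28)
(k + M(-2 - Z))**2 = (-28 - (-2 - 1*5)/6)**2 = (-28 - (-2 - 5)/6)**2 = (-28 - 1/6*(-7))**2 = (-28 + 7/6)**2 = (-161/6)**2 = 25921/36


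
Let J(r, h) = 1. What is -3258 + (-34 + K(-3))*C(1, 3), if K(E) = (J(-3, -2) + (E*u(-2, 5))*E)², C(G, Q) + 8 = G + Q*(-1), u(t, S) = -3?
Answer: -9678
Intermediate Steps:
C(G, Q) = -8 + G - Q (C(G, Q) = -8 + (G + Q*(-1)) = -8 + (G - Q) = -8 + G - Q)
K(E) = (1 - 3*E²)² (K(E) = (1 + (E*(-3))*E)² = (1 + (-3*E)*E)² = (1 - 3*E²)²)
-3258 + (-34 + K(-3))*C(1, 3) = -3258 + (-34 + (1 - 3*(-3)²)²)*(-8 + 1 - 1*3) = -3258 + (-34 + (1 - 3*9)²)*(-8 + 1 - 3) = -3258 + (-34 + (1 - 27)²)*(-10) = -3258 + (-34 + (-26)²)*(-10) = -3258 + (-34 + 676)*(-10) = -3258 + 642*(-10) = -3258 - 6420 = -9678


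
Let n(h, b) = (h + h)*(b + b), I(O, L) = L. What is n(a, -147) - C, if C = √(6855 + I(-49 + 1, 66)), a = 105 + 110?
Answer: -126420 - 3*√769 ≈ -1.2650e+5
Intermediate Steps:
a = 215
n(h, b) = 4*b*h (n(h, b) = (2*h)*(2*b) = 4*b*h)
C = 3*√769 (C = √(6855 + 66) = √6921 = 3*√769 ≈ 83.193)
n(a, -147) - C = 4*(-147)*215 - 3*√769 = -126420 - 3*√769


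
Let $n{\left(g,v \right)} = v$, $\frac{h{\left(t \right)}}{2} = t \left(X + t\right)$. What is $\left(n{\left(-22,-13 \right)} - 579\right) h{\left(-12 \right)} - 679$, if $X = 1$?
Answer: $-156967$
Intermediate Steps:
$h{\left(t \right)} = 2 t \left(1 + t\right)$
$\left(n{\left(-22,-13 \right)} - 579\right) h{\left(-12 \right)} - 679 = \left(-13 - 579\right) 2 \left(-12\right) \left(1 - 12\right) - 679 = - 592 \cdot 2 \left(-12\right) \left(-11\right) - 679 = \left(-592\right) 264 - 679 = -156288 - 679 = -156967$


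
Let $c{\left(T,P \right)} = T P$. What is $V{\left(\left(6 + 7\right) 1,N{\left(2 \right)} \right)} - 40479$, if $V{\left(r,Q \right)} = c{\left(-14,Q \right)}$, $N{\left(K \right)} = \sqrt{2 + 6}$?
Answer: $-40479 - 28 \sqrt{2} \approx -40519.0$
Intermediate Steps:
$N{\left(K \right)} = 2 \sqrt{2}$ ($N{\left(K \right)} = \sqrt{8} = 2 \sqrt{2}$)
$c{\left(T,P \right)} = P T$
$V{\left(r,Q \right)} = - 14 Q$ ($V{\left(r,Q \right)} = Q \left(-14\right) = - 14 Q$)
$V{\left(\left(6 + 7\right) 1,N{\left(2 \right)} \right)} - 40479 = - 14 \cdot 2 \sqrt{2} - 40479 = - 28 \sqrt{2} - 40479 = -40479 - 28 \sqrt{2}$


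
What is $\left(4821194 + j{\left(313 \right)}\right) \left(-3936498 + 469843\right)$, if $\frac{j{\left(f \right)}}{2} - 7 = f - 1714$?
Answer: $-16703751251930$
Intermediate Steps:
$j{\left(f \right)} = -3414 + 2 f$ ($j{\left(f \right)} = 14 + 2 \left(f - 1714\right) = 14 + 2 \left(-1714 + f\right) = 14 + \left(-3428 + 2 f\right) = -3414 + 2 f$)
$\left(4821194 + j{\left(313 \right)}\right) \left(-3936498 + 469843\right) = \left(4821194 + \left(-3414 + 2 \cdot 313\right)\right) \left(-3936498 + 469843\right) = \left(4821194 + \left(-3414 + 626\right)\right) \left(-3466655\right) = \left(4821194 - 2788\right) \left(-3466655\right) = 4818406 \left(-3466655\right) = -16703751251930$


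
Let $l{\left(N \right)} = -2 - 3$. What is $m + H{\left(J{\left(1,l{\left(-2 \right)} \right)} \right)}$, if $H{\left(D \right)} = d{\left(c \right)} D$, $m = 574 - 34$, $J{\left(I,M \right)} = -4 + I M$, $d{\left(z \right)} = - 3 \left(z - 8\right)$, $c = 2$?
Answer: $378$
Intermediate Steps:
$l{\left(N \right)} = -5$ ($l{\left(N \right)} = -2 - 3 = -5$)
$d{\left(z \right)} = 24 - 3 z$ ($d{\left(z \right)} = - 3 \left(-8 + z\right) = 24 - 3 z$)
$m = 540$ ($m = 574 - 34 = 540$)
$H{\left(D \right)} = 18 D$ ($H{\left(D \right)} = \left(24 - 6\right) D = 18 D$)
$m + H{\left(J{\left(1,l{\left(-2 \right)} \right)} \right)} = 540 + 18 \left(-4 + 1 \left(-5\right)\right) = 540 + 18 \left(-4 - 5\right) = 540 + 18 \left(-9\right) = 540 - 162 = 378$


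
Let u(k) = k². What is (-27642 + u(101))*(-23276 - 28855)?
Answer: 909216771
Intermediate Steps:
(-27642 + u(101))*(-23276 - 28855) = (-27642 + 101²)*(-23276 - 28855) = (-27642 + 10201)*(-52131) = -17441*(-52131) = 909216771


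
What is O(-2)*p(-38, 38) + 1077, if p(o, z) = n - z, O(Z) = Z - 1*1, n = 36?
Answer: 1083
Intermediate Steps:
O(Z) = -1 + Z (O(Z) = Z - 1 = -1 + Z)
p(o, z) = 36 - z
O(-2)*p(-38, 38) + 1077 = (-1 - 2)*(36 - 1*38) + 1077 = -3*(36 - 38) + 1077 = -3*(-2) + 1077 = 6 + 1077 = 1083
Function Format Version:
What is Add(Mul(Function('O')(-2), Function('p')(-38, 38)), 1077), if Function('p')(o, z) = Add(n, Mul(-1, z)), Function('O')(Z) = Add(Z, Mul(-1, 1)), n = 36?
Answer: 1083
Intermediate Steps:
Function('O')(Z) = Add(-1, Z) (Function('O')(Z) = Add(Z, -1) = Add(-1, Z))
Function('p')(o, z) = Add(36, Mul(-1, z))
Add(Mul(Function('O')(-2), Function('p')(-38, 38)), 1077) = Add(Mul(Add(-1, -2), Add(36, Mul(-1, 38))), 1077) = Add(Mul(-3, Add(36, -38)), 1077) = Add(Mul(-3, -2), 1077) = Add(6, 1077) = 1083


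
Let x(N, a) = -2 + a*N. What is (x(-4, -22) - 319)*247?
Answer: -57551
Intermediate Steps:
x(N, a) = -2 + N*a
(x(-4, -22) - 319)*247 = ((-2 - 4*(-22)) - 319)*247 = ((-2 + 88) - 319)*247 = (86 - 319)*247 = -233*247 = -57551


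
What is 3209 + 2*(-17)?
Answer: 3175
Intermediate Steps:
3209 + 2*(-17) = 3209 - 34 = 3175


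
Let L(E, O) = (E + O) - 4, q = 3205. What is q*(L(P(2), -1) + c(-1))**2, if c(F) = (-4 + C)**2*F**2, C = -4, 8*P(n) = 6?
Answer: 183072805/16 ≈ 1.1442e+7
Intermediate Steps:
P(n) = 3/4 (P(n) = (1/8)*6 = 3/4)
L(E, O) = -4 + E + O
c(F) = 64*F**2 (c(F) = (-4 - 4)**2*F**2 = (-8)**2*F**2 = 64*F**2)
q*(L(P(2), -1) + c(-1))**2 = 3205*((-4 + 3/4 - 1) + 64*(-1)**2)**2 = 3205*(-17/4 + 64*1)**2 = 3205*(-17/4 + 64)**2 = 3205*(239/4)**2 = 3205*(57121/16) = 183072805/16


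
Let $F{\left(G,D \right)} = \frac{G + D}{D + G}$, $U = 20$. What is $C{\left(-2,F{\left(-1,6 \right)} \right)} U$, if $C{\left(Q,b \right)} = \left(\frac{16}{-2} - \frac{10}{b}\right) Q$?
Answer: $720$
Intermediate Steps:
$F{\left(G,D \right)} = 1$ ($F{\left(G,D \right)} = \frac{D + G}{D + G} = 1$)
$C{\left(Q,b \right)} = Q \left(-8 - \frac{10}{b}\right)$ ($C{\left(Q,b \right)} = \left(16 \left(- \frac{1}{2}\right) - \frac{10}{b}\right) Q = \left(-8 - \frac{10}{b}\right) Q = Q \left(-8 - \frac{10}{b}\right)$)
$C{\left(-2,F{\left(-1,6 \right)} \right)} U = \left(\left(-8\right) \left(-2\right) - - \frac{20}{1}\right) 20 = \left(16 - \left(-20\right) 1\right) 20 = \left(16 + 20\right) 20 = 36 \cdot 20 = 720$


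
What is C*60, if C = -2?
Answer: -120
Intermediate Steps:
C*60 = -2*60 = -120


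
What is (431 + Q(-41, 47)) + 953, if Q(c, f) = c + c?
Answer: 1302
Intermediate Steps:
Q(c, f) = 2*c
(431 + Q(-41, 47)) + 953 = (431 + 2*(-41)) + 953 = (431 - 82) + 953 = 349 + 953 = 1302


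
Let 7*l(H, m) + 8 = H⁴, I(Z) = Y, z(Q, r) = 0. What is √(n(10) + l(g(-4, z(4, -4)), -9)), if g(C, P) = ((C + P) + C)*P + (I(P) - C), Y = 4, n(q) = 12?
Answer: 2*√149 ≈ 24.413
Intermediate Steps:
I(Z) = 4
g(C, P) = 4 - C + P*(P + 2*C) (g(C, P) = ((C + P) + C)*P + (4 - C) = (P + 2*C)*P + (4 - C) = P*(P + 2*C) + (4 - C) = 4 - C + P*(P + 2*C))
l(H, m) = -8/7 + H⁴/7
√(n(10) + l(g(-4, z(4, -4)), -9)) = √(12 + (-8/7 + (4 + 0² - 1*(-4) + 2*(-4)*0)⁴/7)) = √(12 + (-8/7 + (4 + 0 + 4 + 0)⁴/7)) = √(12 + (-8/7 + (⅐)*8⁴)) = √(12 + (-8/7 + (⅐)*4096)) = √(12 + (-8/7 + 4096/7)) = √(12 + 584) = √596 = 2*√149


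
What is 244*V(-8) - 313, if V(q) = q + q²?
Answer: 13351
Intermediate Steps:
244*V(-8) - 313 = 244*(-8*(1 - 8)) - 313 = 244*(-8*(-7)) - 313 = 244*56 - 313 = 13664 - 313 = 13351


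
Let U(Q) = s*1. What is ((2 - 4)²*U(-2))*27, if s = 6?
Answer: 648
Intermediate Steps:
U(Q) = 6 (U(Q) = 6*1 = 6)
((2 - 4)²*U(-2))*27 = ((2 - 4)²*6)*27 = ((-2)²*6)*27 = (4*6)*27 = 24*27 = 648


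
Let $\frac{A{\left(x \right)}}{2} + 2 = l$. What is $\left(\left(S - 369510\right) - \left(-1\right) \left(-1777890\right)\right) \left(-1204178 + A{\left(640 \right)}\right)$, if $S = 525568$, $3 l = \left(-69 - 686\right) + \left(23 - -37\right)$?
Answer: $\frac{5861197050752}{3} \approx 1.9537 \cdot 10^{12}$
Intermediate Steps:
$l = - \frac{695}{3}$ ($l = \frac{\left(-69 - 686\right) + \left(23 - -37\right)}{3} = \frac{-755 + \left(23 + 37\right)}{3} = \frac{-755 + 60}{3} = \frac{1}{3} \left(-695\right) = - \frac{695}{3} \approx -231.67$)
$A{\left(x \right)} = - \frac{1402}{3}$ ($A{\left(x \right)} = -4 + 2 \left(- \frac{695}{3}\right) = -4 - \frac{1390}{3} = - \frac{1402}{3}$)
$\left(\left(S - 369510\right) - \left(-1\right) \left(-1777890\right)\right) \left(-1204178 + A{\left(640 \right)}\right) = \left(\left(525568 - 369510\right) - \left(-1\right) \left(-1777890\right)\right) \left(-1204178 - \frac{1402}{3}\right) = \left(156058 - 1777890\right) \left(- \frac{3613936}{3}\right) = \left(-1621832\right) \left(- \frac{3613936}{3}\right) = \frac{5861197050752}{3}$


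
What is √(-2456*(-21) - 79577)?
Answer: I*√28001 ≈ 167.33*I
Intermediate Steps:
√(-2456*(-21) - 79577) = √(51576 - 79577) = √(-28001) = I*√28001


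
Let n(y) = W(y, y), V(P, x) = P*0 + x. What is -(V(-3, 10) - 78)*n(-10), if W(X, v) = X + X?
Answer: -1360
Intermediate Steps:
V(P, x) = x (V(P, x) = 0 + x = x)
W(X, v) = 2*X
n(y) = 2*y
-(V(-3, 10) - 78)*n(-10) = -(10 - 78)*2*(-10) = -(-68)*(-20) = -1*1360 = -1360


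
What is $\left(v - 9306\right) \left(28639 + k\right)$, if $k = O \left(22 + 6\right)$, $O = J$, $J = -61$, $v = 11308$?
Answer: $53915862$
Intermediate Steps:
$O = -61$
$k = -1708$ ($k = - 61 \left(22 + 6\right) = \left(-61\right) 28 = -1708$)
$\left(v - 9306\right) \left(28639 + k\right) = \left(11308 - 9306\right) \left(28639 - 1708\right) = 2002 \cdot 26931 = 53915862$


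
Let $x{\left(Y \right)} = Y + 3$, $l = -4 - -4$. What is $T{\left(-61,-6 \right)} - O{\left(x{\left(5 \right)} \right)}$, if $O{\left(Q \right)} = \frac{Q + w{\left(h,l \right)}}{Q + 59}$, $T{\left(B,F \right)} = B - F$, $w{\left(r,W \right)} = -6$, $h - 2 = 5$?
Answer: $- \frac{3687}{67} \approx -55.03$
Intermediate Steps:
$l = 0$ ($l = -4 + 4 = 0$)
$h = 7$ ($h = 2 + 5 = 7$)
$x{\left(Y \right)} = 3 + Y$
$O{\left(Q \right)} = \frac{-6 + Q}{59 + Q}$ ($O{\left(Q \right)} = \frac{Q - 6}{Q + 59} = \frac{-6 + Q}{59 + Q}$)
$T{\left(-61,-6 \right)} - O{\left(x{\left(5 \right)} \right)} = \left(-61 - -6\right) - \frac{-6 + \left(3 + 5\right)}{59 + \left(3 + 5\right)} = \left(-61 + 6\right) - \frac{-6 + 8}{59 + 8} = -55 - \frac{1}{67} \cdot 2 = -55 - \frac{2}{67} = - \frac{3687}{67}$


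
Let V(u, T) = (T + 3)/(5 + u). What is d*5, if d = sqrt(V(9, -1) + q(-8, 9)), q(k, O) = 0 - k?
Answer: 5*sqrt(399)/7 ≈ 14.268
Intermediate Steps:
q(k, O) = -k
V(u, T) = (3 + T)/(5 + u)
d = sqrt(399)/7 (d = sqrt((3 - 1)/(5 + 9) - 1*(-8)) = sqrt(2/14 + 8) = sqrt((1/14)*2 + 8) = sqrt(1/7 + 8) = sqrt(57/7) = sqrt(399)/7 ≈ 2.8536)
d*5 = (sqrt(399)/7)*5 = 5*sqrt(399)/7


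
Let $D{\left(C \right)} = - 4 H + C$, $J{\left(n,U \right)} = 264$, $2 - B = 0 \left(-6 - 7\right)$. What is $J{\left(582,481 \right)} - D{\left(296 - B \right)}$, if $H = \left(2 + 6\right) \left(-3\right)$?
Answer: $-126$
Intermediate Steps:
$B = 2$ ($B = 2 - 0 \left(-6 - 7\right) = 2 - 0 \left(-13\right) = 2 - 0 = 2 + 0 = 2$)
$H = -24$ ($H = 8 \left(-3\right) = -24$)
$D{\left(C \right)} = 96 + C$ ($D{\left(C \right)} = \left(-4\right) \left(-24\right) + C = 96 + C$)
$J{\left(582,481 \right)} - D{\left(296 - B \right)} = 264 - \left(96 + \left(296 - 2\right)\right) = 264 - \left(96 + 294\right) = 264 - 390 = -126$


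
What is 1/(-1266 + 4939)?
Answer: 1/3673 ≈ 0.00027226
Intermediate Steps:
1/(-1266 + 4939) = 1/3673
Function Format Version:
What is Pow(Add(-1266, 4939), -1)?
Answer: Rational(1, 3673) ≈ 0.00027226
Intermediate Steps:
Pow(Add(-1266, 4939), -1) = Pow(3673, -1) = Rational(1, 3673)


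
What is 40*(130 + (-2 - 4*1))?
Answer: 4960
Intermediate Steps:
40*(130 + (-2 - 4*1)) = 40*(130 + (-2 - 4)) = 40*(130 - 6) = 40*124 = 4960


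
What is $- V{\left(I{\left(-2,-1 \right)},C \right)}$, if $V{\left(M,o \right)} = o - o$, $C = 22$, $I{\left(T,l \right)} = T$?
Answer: $0$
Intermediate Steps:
$V{\left(M,o \right)} = 0$
$- V{\left(I{\left(-2,-1 \right)},C \right)} = \left(-1\right) 0 = 0$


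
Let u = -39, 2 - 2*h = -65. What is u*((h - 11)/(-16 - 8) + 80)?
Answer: -49335/16 ≈ -3083.4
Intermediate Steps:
h = 67/2 (h = 1 - ½*(-65) = 1 + 65/2 = 67/2 ≈ 33.500)
u*((h - 11)/(-16 - 8) + 80) = -39*((67/2 - 11)/(-16 - 8) + 80) = -39*((45/2)/(-24) + 80) = -39*((45/2)*(-1/24) + 80) = -39*(-15/16 + 80) = -39*1265/16 = -49335/16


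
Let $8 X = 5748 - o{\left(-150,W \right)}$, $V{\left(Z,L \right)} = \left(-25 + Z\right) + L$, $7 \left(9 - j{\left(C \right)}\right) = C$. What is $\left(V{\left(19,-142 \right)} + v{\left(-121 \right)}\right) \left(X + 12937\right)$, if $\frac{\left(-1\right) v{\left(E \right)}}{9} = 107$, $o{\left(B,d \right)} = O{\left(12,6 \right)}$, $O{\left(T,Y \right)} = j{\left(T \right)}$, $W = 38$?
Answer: $- \frac{849533927}{56} \approx -1.517 \cdot 10^{7}$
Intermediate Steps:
$j{\left(C \right)} = 9 - \frac{C}{7}$
$O{\left(T,Y \right)} = 9 - \frac{T}{7}$
$o{\left(B,d \right)} = \frac{51}{7}$ ($o{\left(B,d \right)} = 9 - \frac{12}{7} = \frac{51}{7}$)
$V{\left(Z,L \right)} = -25 + L + Z$
$v{\left(E \right)} = -963$ ($v{\left(E \right)} = \left(-9\right) 107 = -963$)
$X = \frac{40185}{56}$ ($X = \frac{5748 - \frac{51}{7}}{8} = \frac{1}{8} \cdot \frac{40185}{7} = \frac{40185}{56} \approx 717.59$)
$\left(V{\left(19,-142 \right)} + v{\left(-121 \right)}\right) \left(X + 12937\right) = \left(\left(-25 - 142 + 19\right) - 963\right) \left(\frac{40185}{56} + 12937\right) = \left(-148 - 963\right) \frac{764657}{56} = \left(-1111\right) \frac{764657}{56} = - \frac{849533927}{56}$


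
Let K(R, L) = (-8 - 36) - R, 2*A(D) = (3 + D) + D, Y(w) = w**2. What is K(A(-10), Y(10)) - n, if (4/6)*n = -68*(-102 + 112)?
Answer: 1969/2 ≈ 984.50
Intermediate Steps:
A(D) = 3/2 + D (A(D) = ((3 + D) + D)/2 = (3 + 2*D)/2 = 3/2 + D)
K(R, L) = -44 - R
n = -1020 (n = 3*(-68*(-102 + 112))/2 = 3*(-68*10)/2 = (3/2)*(-680) = -1020)
K(A(-10), Y(10)) - n = (-44 - (3/2 - 10)) - 1*(-1020) = (-44 - 1*(-17/2)) + 1020 = (-44 + 17/2) + 1020 = -71/2 + 1020 = 1969/2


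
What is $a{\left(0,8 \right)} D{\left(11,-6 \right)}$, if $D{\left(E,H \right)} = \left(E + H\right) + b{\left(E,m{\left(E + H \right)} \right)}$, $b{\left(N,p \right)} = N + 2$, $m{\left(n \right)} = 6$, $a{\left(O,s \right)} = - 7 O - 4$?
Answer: $-72$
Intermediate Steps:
$a{\left(O,s \right)} = -4 - 7 O$ ($a{\left(O,s \right)} = - 7 O - 4 = -4 - 7 O$)
$b{\left(N,p \right)} = 2 + N$
$D{\left(E,H \right)} = 2 + H + 2 E$ ($D{\left(E,H \right)} = \left(E + H\right) + \left(2 + E\right) = 2 + H + 2 E$)
$a{\left(0,8 \right)} D{\left(11,-6 \right)} = \left(-4 - 0\right) \left(2 - 6 + 2 \cdot 11\right) = \left(-4 + 0\right) \left(2 - 6 + 22\right) = \left(-4\right) 18 = -72$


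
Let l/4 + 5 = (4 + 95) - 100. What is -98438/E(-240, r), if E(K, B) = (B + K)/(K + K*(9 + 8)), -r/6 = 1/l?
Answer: -1701008640/959 ≈ -1.7737e+6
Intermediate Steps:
l = -24 (l = -20 + 4*((4 + 95) - 100) = -20 + 4*(99 - 100) = -20 + 4*(-1) = -20 - 4 = -24)
r = 1/4 (r = -6/(-24) = -6*(-1/24) = 1/4 ≈ 0.25000)
E(K, B) = (B + K)/(18*K) (E(K, B) = (B + K)/(K + K*17) = (B + K)/(K + 17*K) = (B + K)/((18*K)) = (B + K)*(1/(18*K)) = (B + K)/(18*K))
-98438/E(-240, r) = -98438*(-4320/(1/4 - 240)) = -98438/((1/18)*(-1/240)*(-959/4)) = -98438/959/17280 = -98438*17280/959 = -1701008640/959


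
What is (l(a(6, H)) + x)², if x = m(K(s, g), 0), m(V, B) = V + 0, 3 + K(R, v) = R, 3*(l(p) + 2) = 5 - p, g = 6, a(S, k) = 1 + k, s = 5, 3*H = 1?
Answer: 121/81 ≈ 1.4938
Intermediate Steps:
H = ⅓ (H = (⅓)*1 = ⅓ ≈ 0.33333)
l(p) = -⅓ - p/3 (l(p) = -2 + (5 - p)/3 = -2 + (5/3 - p/3) = -⅓ - p/3)
K(R, v) = -3 + R
m(V, B) = V
x = 2 (x = -3 + 5 = 2)
(l(a(6, H)) + x)² = ((-⅓ - (1 + ⅓)/3) + 2)² = ((-⅓ - ⅓*4/3) + 2)² = ((-⅓ - 4/9) + 2)² = (-7/9 + 2)² = (11/9)² = 121/81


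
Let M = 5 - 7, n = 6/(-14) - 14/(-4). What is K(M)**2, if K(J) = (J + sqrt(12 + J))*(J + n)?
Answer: 225/14 - 225*sqrt(10)/49 ≈ 1.5508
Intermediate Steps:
n = 43/14 (n = 6*(-1/14) - 14*(-1/4) = -3/7 + 7/2 = 43/14 ≈ 3.0714)
M = -2
K(J) = (43/14 + J)*(J + sqrt(12 + J)) (K(J) = (J + sqrt(12 + J))*(J + 43/14) = (J + sqrt(12 + J))*(43/14 + J) = (43/14 + J)*(J + sqrt(12 + J)))
K(M)**2 = ((-2)**2 + (43/14)*(-2) + 43*sqrt(12 - 2)/14 - 2*sqrt(12 - 2))**2 = (4 - 43/7 + 43*sqrt(10)/14 - 2*sqrt(10))**2 = (-15/7 + 15*sqrt(10)/14)**2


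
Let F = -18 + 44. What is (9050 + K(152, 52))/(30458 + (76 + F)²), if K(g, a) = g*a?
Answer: 8477/20431 ≈ 0.41491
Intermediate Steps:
K(g, a) = a*g
F = 26
(9050 + K(152, 52))/(30458 + (76 + F)²) = (9050 + 52*152)/(30458 + (76 + 26)²) = (9050 + 7904)/(30458 + 102²) = 16954/(30458 + 10404) = 16954/40862 = 16954*(1/40862) = 8477/20431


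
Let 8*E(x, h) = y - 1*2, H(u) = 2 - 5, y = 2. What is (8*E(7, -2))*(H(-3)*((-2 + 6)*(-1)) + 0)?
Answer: 0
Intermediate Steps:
H(u) = -3
E(x, h) = 0 (E(x, h) = (2 - 1*2)/8 = (2 - 2)/8 = (⅛)*0 = 0)
(8*E(7, -2))*(H(-3)*((-2 + 6)*(-1)) + 0) = (8*0)*(-3*(-2 + 6)*(-1) + 0) = 0*(-12*(-1) + 0) = 0*(-3*(-4) + 0) = 0*(12 + 0) = 0*12 = 0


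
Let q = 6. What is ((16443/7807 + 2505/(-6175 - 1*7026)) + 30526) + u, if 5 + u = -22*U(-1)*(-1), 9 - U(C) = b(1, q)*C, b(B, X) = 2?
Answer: 3170638655449/103060207 ≈ 30765.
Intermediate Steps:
U(C) = 9 - 2*C
u = 237 (u = -5 - 22*(9 - 2*(-1))*(-1) = -5 - 22*(9 + 2)*(-1) = -5 - 22*11*(-1) = -5 - 242*(-1) = -5 + 242 = 237)
((16443/7807 + 2505/(-6175 - 1*7026)) + 30526) + u = ((16443/7807 + 2505/(-6175 - 1*7026)) + 30526) + 237 = ((16443*(1/7807) + 2505/(-6175 - 7026)) + 30526) + 237 = ((16443/7807 + 2505/(-13201)) + 30526) + 237 = ((16443/7807 + 2505*(-1/13201)) + 30526) + 237 = ((16443/7807 - 2505/13201) + 30526) + 237 = (197507508/103060207 + 30526) + 237 = 3146213386390/103060207 + 237 = 3170638655449/103060207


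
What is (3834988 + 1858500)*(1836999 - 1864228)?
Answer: -155027984752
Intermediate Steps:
(3834988 + 1858500)*(1836999 - 1864228) = 5693488*(-27229) = -155027984752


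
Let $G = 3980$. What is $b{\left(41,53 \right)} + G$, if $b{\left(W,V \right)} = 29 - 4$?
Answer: $4005$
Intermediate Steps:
$b{\left(W,V \right)} = 25$ ($b{\left(W,V \right)} = 29 - 4 = 25$)
$b{\left(41,53 \right)} + G = 25 + 3980 = 4005$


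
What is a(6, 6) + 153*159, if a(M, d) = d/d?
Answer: 24328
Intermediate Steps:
a(M, d) = 1
a(6, 6) + 153*159 = 1 + 153*159 = 1 + 24327 = 24328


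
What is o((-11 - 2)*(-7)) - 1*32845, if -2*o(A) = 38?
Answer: -32864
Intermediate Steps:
o(A) = -19 (o(A) = -½*38 = -19)
o((-11 - 2)*(-7)) - 1*32845 = -19 - 1*32845 = -19 - 32845 = -32864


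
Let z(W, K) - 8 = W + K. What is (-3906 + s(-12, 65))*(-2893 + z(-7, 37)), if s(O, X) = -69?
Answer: 11348625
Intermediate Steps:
z(W, K) = 8 + K + W (z(W, K) = 8 + (W + K) = 8 + (K + W) = 8 + K + W)
(-3906 + s(-12, 65))*(-2893 + z(-7, 37)) = (-3906 - 69)*(-2893 + (8 + 37 - 7)) = -3975*(-2893 + 38) = -3975*(-2855) = 11348625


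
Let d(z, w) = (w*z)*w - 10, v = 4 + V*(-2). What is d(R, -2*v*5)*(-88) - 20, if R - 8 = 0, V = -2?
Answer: -4504740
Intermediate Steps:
v = 8 (v = 4 - 2*(-2) = 4 + 4 = 8)
R = 8 (R = 8 + 0 = 8)
d(z, w) = -10 + z*w² (d(z, w) = z*w² - 10 = -10 + z*w²)
d(R, -2*v*5)*(-88) - 20 = (-10 + 8*(-2*8*5)²)*(-88) - 20 = (-10 + 8*(-16*5)²)*(-88) - 20 = (-10 + 8*(-80)²)*(-88) - 20 = (-10 + 8*6400)*(-88) - 20 = (-10 + 51200)*(-88) - 20 = 51190*(-88) - 20 = -4504720 - 20 = -4504740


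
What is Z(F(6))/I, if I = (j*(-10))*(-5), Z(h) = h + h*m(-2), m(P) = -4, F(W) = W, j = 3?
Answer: -3/25 ≈ -0.12000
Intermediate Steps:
Z(h) = -3*h (Z(h) = h + h*(-4) = h - 4*h = -3*h)
I = 150 (I = (3*(-10))*(-5) = -30*(-5) = 150)
Z(F(6))/I = -3*6/150 = -18*1/150 = -3/25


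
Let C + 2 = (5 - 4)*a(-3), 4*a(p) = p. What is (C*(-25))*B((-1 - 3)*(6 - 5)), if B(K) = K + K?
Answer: -550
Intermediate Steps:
a(p) = p/4
C = -11/4 (C = -2 + (5 - 4)*((¼)*(-3)) = -2 + 1*(-¾) = -2 - ¾ = -11/4 ≈ -2.7500)
B(K) = 2*K
(C*(-25))*B((-1 - 3)*(6 - 5)) = (-11/4*(-25))*(2*((-1 - 3)*(6 - 5))) = 275*(2*(-4*1))/4 = 275*(2*(-4))/4 = (275/4)*(-8) = -550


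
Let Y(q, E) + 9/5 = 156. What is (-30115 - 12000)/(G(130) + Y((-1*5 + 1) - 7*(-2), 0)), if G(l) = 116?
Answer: -210575/1351 ≈ -155.87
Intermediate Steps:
Y(q, E) = 771/5 (Y(q, E) = -9/5 + 156 = 771/5)
(-30115 - 12000)/(G(130) + Y((-1*5 + 1) - 7*(-2), 0)) = (-30115 - 12000)/(116 + 771/5) = -42115/1351/5 = -42115*5/1351 = -210575/1351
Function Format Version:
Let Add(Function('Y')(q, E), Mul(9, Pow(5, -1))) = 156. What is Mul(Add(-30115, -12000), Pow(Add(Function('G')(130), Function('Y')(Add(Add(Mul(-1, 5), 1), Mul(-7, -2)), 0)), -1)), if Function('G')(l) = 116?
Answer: Rational(-210575, 1351) ≈ -155.87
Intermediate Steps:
Function('Y')(q, E) = Rational(771, 5) (Function('Y')(q, E) = Add(Rational(-9, 5), 156) = Rational(771, 5))
Mul(Add(-30115, -12000), Pow(Add(Function('G')(130), Function('Y')(Add(Add(Mul(-1, 5), 1), Mul(-7, -2)), 0)), -1)) = Mul(Add(-30115, -12000), Pow(Add(116, Rational(771, 5)), -1)) = Mul(-42115, Pow(Rational(1351, 5), -1)) = Mul(-42115, Rational(5, 1351)) = Rational(-210575, 1351)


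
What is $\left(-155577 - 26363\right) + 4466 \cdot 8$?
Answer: $-146212$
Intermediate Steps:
$\left(-155577 - 26363\right) + 4466 \cdot 8 = -181940 + 35728 = -146212$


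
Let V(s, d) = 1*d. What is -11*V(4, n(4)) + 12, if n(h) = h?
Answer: -32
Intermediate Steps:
V(s, d) = d
-11*V(4, n(4)) + 12 = -11*4 + 12 = -44 + 12 = -32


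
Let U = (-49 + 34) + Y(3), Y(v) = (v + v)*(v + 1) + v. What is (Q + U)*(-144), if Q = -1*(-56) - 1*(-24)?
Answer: -13248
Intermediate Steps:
Y(v) = v + 2*v*(1 + v) (Y(v) = (2*v)*(1 + v) + v = 2*v*(1 + v) + v = v + 2*v*(1 + v))
Q = 80 (Q = 56 + 24 = 80)
U = 12 (U = (-49 + 34) + 3*(3 + 2*3) = -15 + 3*(3 + 6) = -15 + 3*9 = -15 + 27 = 12)
(Q + U)*(-144) = (80 + 12)*(-144) = 92*(-144) = -13248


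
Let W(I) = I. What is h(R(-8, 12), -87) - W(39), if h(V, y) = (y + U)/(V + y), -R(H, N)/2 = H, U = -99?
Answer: -2583/71 ≈ -36.380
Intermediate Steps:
R(H, N) = -2*H
h(V, y) = (-99 + y)/(V + y) (h(V, y) = (y - 99)/(V + y) = (-99 + y)/(V + y))
h(R(-8, 12), -87) - W(39) = (-99 - 87)/(-2*(-8) - 87) - 1*39 = -186/(16 - 87) - 39 = -186/(-71) - 39 = -1/71*(-186) - 39 = 186/71 - 39 = -2583/71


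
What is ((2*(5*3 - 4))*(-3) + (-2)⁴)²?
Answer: 2500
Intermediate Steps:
((2*(5*3 - 4))*(-3) + (-2)⁴)² = ((2*(15 - 4))*(-3) + 16)² = ((2*11)*(-3) + 16)² = (22*(-3) + 16)² = (-66 + 16)² = (-50)² = 2500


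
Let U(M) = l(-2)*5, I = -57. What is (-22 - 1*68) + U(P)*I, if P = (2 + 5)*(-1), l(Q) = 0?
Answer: -90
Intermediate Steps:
P = -7 (P = 7*(-1) = -7)
U(M) = 0 (U(M) = 0*5 = 0)
(-22 - 1*68) + U(P)*I = (-22 - 1*68) + 0*(-57) = (-22 - 68) + 0 = -90 + 0 = -90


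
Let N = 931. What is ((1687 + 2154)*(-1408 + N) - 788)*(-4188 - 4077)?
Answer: 15149290425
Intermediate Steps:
((1687 + 2154)*(-1408 + N) - 788)*(-4188 - 4077) = ((1687 + 2154)*(-1408 + 931) - 788)*(-4188 - 4077) = (3841*(-477) - 788)*(-8265) = (-1832157 - 788)*(-8265) = -1832945*(-8265) = 15149290425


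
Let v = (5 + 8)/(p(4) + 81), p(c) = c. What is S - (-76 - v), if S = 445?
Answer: 44298/85 ≈ 521.15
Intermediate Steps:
v = 13/85 (v = (5 + 8)/(4 + 81) = 13/85 ≈ 0.15294)
S - (-76 - v) = 445 - (-76 - 1*13/85) = 445 - (-76 - 13/85) = 445 - 1*(-6473/85) = 445 + 6473/85 = 44298/85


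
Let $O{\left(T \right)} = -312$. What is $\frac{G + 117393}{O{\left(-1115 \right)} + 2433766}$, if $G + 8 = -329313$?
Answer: $- \frac{105964}{1216727} \approx -0.087089$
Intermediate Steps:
$G = -329321$ ($G = -8 - 329313 = -329321$)
$\frac{G + 117393}{O{\left(-1115 \right)} + 2433766} = \frac{-329321 + 117393}{-312 + 2433766} = - \frac{211928}{2433454} = \left(-211928\right) \frac{1}{2433454} = - \frac{105964}{1216727}$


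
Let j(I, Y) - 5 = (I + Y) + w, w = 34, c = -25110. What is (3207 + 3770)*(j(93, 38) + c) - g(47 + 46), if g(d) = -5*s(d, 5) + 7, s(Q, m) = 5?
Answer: -174006362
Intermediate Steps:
j(I, Y) = 39 + I + Y (j(I, Y) = 5 + ((I + Y) + 34) = 5 + (34 + I + Y) = 39 + I + Y)
g(d) = -18 (g(d) = -5*5 + 7 = -25 + 7 = -18)
(3207 + 3770)*(j(93, 38) + c) - g(47 + 46) = (3207 + 3770)*((39 + 93 + 38) - 25110) - 1*(-18) = 6977*(170 - 25110) + 18 = 6977*(-24940) + 18 = -174006380 + 18 = -174006362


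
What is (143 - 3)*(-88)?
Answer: -12320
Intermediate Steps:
(143 - 3)*(-88) = 140*(-88) = -12320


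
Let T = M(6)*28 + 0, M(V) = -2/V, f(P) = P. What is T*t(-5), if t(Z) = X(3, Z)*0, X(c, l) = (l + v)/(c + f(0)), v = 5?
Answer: 0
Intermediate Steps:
X(c, l) = (5 + l)/c (X(c, l) = (l + 5)/(c + 0) = (5 + l)/c)
T = -28/3 (T = -2/6*28 + 0 = -2*1/6*28 + 0 = -1/3*28 + 0 = -28/3 + 0 = -28/3 ≈ -9.3333)
t(Z) = 0 (t(Z) = ((5 + Z)/3)*0 = (5/3 + Z/3)*0 = 0)
T*t(-5) = -28/3*0 = 0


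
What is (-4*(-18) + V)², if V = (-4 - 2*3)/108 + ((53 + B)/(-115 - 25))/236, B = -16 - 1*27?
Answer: 41148234966721/7958067264 ≈ 5170.6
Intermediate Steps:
B = -43 (B = -16 - 27 = -43)
V = -8287/89208 (V = (-4 - 2*3)/108 + ((53 - 43)/(-115 - 25))/236 = (-4 - 6)*(1/108) + (10/(-140))*(1/236) = -10*1/108 + (10*(-1/140))*(1/236) = -5/54 - 1/14*1/236 = -5/54 - 1/3304 = -8287/89208 ≈ -0.092895)
(-4*(-18) + V)² = (-4*(-18) - 8287/89208)² = (72 - 8287/89208)² = (6414689/89208)² = 41148234966721/7958067264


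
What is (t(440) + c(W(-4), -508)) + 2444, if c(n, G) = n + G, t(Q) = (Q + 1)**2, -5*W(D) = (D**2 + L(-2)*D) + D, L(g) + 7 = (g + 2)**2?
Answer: 196409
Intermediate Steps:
L(g) = -7 + (2 + g)**2 (L(g) = -7 + (g + 2)**2 = -7 + (2 + g)**2)
W(D) = -D**2/5 + 6*D/5 (W(D) = -((D**2 + (-7 + (2 - 2)**2)*D) + D)/5 = -((D**2 + (-7 + 0**2)*D) + D)/5 = -((D**2 + (-7 + 0)*D) + D)/5 = -((D**2 - 7*D) + D)/5 = -(D**2 - 6*D)/5 = -D**2/5 + 6*D/5)
t(Q) = (1 + Q)**2
c(n, G) = G + n
(t(440) + c(W(-4), -508)) + 2444 = ((1 + 440)**2 + (-508 + (1/5)*(-4)*(6 - 1*(-4)))) + 2444 = (441**2 + (-508 + (1/5)*(-4)*(6 + 4))) + 2444 = (194481 + (-508 + (1/5)*(-4)*10)) + 2444 = (194481 + (-508 - 8)) + 2444 = (194481 - 516) + 2444 = 193965 + 2444 = 196409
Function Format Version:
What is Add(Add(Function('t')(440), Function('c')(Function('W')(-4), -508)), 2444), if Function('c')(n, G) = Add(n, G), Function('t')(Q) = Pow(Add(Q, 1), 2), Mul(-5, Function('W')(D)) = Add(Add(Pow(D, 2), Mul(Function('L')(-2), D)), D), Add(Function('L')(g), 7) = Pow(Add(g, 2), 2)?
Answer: 196409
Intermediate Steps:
Function('L')(g) = Add(-7, Pow(Add(2, g), 2)) (Function('L')(g) = Add(-7, Pow(Add(g, 2), 2)) = Add(-7, Pow(Add(2, g), 2)))
Function('W')(D) = Add(Mul(Rational(-1, 5), Pow(D, 2)), Mul(Rational(6, 5), D)) (Function('W')(D) = Mul(Rational(-1, 5), Add(Add(Pow(D, 2), Mul(Add(-7, Pow(Add(2, -2), 2)), D)), D)) = Mul(Rational(-1, 5), Add(Add(Pow(D, 2), Mul(Add(-7, Pow(0, 2)), D)), D)) = Mul(Rational(-1, 5), Add(Add(Pow(D, 2), Mul(Add(-7, 0), D)), D)) = Mul(Rational(-1, 5), Add(Add(Pow(D, 2), Mul(-7, D)), D)) = Mul(Rational(-1, 5), Add(Pow(D, 2), Mul(-6, D))) = Add(Mul(Rational(-1, 5), Pow(D, 2)), Mul(Rational(6, 5), D)))
Function('t')(Q) = Pow(Add(1, Q), 2)
Function('c')(n, G) = Add(G, n)
Add(Add(Function('t')(440), Function('c')(Function('W')(-4), -508)), 2444) = Add(Add(Pow(Add(1, 440), 2), Add(-508, Mul(Rational(1, 5), -4, Add(6, Mul(-1, -4))))), 2444) = Add(Add(Pow(441, 2), Add(-508, Mul(Rational(1, 5), -4, Add(6, 4)))), 2444) = Add(Add(194481, Add(-508, Mul(Rational(1, 5), -4, 10))), 2444) = Add(Add(194481, Add(-508, -8)), 2444) = Add(Add(194481, -516), 2444) = Add(193965, 2444) = 196409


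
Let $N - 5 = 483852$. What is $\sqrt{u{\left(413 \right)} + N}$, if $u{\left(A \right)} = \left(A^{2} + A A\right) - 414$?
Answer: $\sqrt{824581} \approx 908.06$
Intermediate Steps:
$N = 483857$ ($N = 5 + 483852 = 483857$)
$u{\left(A \right)} = -414 + 2 A^{2}$ ($u{\left(A \right)} = \left(A^{2} + A^{2}\right) - 414 = 2 A^{2} - 414 = -414 + 2 A^{2}$)
$\sqrt{u{\left(413 \right)} + N} = \sqrt{\left(-414 + 2 \cdot 413^{2}\right) + 483857} = \sqrt{\left(-414 + 2 \cdot 170569\right) + 483857} = \sqrt{\left(-414 + 341138\right) + 483857} = \sqrt{340724 + 483857} = \sqrt{824581}$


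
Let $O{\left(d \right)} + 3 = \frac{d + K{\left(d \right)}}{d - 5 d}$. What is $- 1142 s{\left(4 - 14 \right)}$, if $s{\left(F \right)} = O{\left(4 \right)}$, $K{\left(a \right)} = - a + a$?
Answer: $\frac{7423}{2} \approx 3711.5$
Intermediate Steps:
$K{\left(a \right)} = 0$
$O{\left(d \right)} = - \frac{13}{4}$ ($O{\left(d \right)} = -3 + \frac{d + 0}{d - 5 d} = -3 + \frac{d}{\left(-4\right) d} = -3 + d \left(- \frac{1}{4 d}\right) = -3 - \frac{1}{4} = - \frac{13}{4}$)
$s{\left(F \right)} = - \frac{13}{4}$
$- 1142 s{\left(4 - 14 \right)} = \left(-1142\right) \left(- \frac{13}{4}\right) = \frac{7423}{2}$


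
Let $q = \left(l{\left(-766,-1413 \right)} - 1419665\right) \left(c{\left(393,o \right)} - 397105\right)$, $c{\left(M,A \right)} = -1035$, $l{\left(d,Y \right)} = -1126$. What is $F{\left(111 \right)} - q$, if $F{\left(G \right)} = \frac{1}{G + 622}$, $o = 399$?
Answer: $- \frac{414638843166419}{733} \approx -5.6567 \cdot 10^{11}$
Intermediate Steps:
$F{\left(G \right)} = \frac{1}{622 + G}$
$q = 565673728740$ ($q = \left(-1126 - 1419665\right) \left(-1035 - 397105\right) = \left(-1420791\right) \left(-398140\right) = 565673728740$)
$F{\left(111 \right)} - q = \frac{1}{622 + 111} - 565673728740 = \frac{1}{733} - 565673728740 = - \frac{414638843166419}{733}$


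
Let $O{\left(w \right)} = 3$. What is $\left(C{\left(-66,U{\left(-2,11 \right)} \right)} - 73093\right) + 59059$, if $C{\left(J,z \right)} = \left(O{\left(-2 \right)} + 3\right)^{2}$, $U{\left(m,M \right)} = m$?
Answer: $-13998$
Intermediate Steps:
$C{\left(J,z \right)} = 36$ ($C{\left(J,z \right)} = \left(3 + 3\right)^{2} = 6^{2} = 36$)
$\left(C{\left(-66,U{\left(-2,11 \right)} \right)} - 73093\right) + 59059 = \left(36 - 73093\right) + 59059 = -73057 + 59059 = -13998$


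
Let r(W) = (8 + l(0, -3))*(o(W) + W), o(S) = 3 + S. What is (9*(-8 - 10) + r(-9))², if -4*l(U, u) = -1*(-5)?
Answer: 1108809/16 ≈ 69301.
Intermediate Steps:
l(U, u) = -5/4 (l(U, u) = -(-1)*(-5)/4 = -¼*5 = -5/4)
r(W) = 81/4 + 27*W/2 (r(W) = (8 - 5/4)*((3 + W) + W) = 27*(3 + 2*W)/4 = 81/4 + 27*W/2)
(9*(-8 - 10) + r(-9))² = (9*(-8 - 10) + (81/4 + (27/2)*(-9)))² = (9*(-18) + (81/4 - 243/2))² = (-162 - 405/4)² = (-1053/4)² = 1108809/16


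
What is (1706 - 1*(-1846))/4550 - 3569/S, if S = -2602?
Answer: 12740627/5919550 ≈ 2.1523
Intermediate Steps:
(1706 - 1*(-1846))/4550 - 3569/S = (1706 - 1*(-1846))/4550 - 3569/(-2602) = (1706 + 1846)*(1/4550) - 3569*(-1/2602) = 3552*(1/4550) + 3569/2602 = 1776/2275 + 3569/2602 = 12740627/5919550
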